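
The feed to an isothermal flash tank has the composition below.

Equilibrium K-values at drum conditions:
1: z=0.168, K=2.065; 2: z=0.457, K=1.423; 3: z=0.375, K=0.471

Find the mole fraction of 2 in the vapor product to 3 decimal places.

y_2 = 0.533

Rachford–Rice: g(ψ) = Σ zᵢ(Kᵢ−1)/(1+ψ(Kᵢ−1)) = 0.
Feasibility: ΣzᵢKᵢ = 1.174, Σzᵢ/Kᵢ = 1.199 — both > 1, two phases present.
Newton iteration, ψ⁰ = 0.5:
  ψ = 0.500: g = 0.0066, g' = -0.331 → ψ = 0.520
Converged at ψ = 0.520.
Compositions from xᵢ = zᵢ/(1+ψ(Kᵢ−1)), yᵢ = Kᵢxᵢ:
  1: x = 0.108, y = 0.223
  2: x = 0.375, y = 0.533
  3: x = 0.517, y = 0.244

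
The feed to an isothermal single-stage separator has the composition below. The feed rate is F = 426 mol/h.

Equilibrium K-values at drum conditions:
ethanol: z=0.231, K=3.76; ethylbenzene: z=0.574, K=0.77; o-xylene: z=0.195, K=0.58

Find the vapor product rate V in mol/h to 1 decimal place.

V = 229.3 mol/h

Material balance + equilibrium reduce to Σ zᵢ(Kᵢ−1)/(1+ψ(Kᵢ−1)) = 0.
Check two-phase: ΣzᵢKᵢ = 1.424 > 1 and Σzᵢ/Kᵢ = 1.143 > 1, so g(0) = 0.424 > 0 and g(1) = -0.143 < 0.
Newton iteration, ψ⁰ = 0.41:
  ψ = 0.410: g = 0.0544, g' = -0.474 → ψ = 0.525
  ψ = 0.525: g = 0.0053, g' = -0.389 → ψ = 0.538
Converged at ψ = 0.538.
Then V = ψ·F = 0.5383·426 = 229.3 mol/h and L = F − V = 196.7 mol/h.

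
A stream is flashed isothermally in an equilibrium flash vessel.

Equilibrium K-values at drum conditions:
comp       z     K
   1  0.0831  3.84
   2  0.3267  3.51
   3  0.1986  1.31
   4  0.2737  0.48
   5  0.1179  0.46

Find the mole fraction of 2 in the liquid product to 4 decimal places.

x_2 = 0.1034

Newton iteration, V/F⁰ = 0.5:
  V/F = 0.5000: g = 0.23493, g' = -0.7332 → V/F = 0.8204
  V/F = 0.8204: g = 0.02547, g' = -0.6284 → V/F = 0.8610
  V/F = 0.8610: g = -0.00016, g' = -0.6371 → V/F = 0.8607
Converged at V/F = 0.8607.
Compositions from xᵢ = zᵢ/(1+V/F(Kᵢ−1)), yᵢ = Kᵢxᵢ:
  1: x = 0.0241, y = 0.0926
  2: x = 0.1034, y = 0.3628
  3: x = 0.1568, y = 0.2054
  4: x = 0.4954, y = 0.2378
  5: x = 0.2203, y = 0.1013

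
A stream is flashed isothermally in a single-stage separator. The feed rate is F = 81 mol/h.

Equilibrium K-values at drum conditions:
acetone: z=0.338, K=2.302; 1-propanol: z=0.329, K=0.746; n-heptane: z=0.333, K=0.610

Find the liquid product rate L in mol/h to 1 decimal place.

L = 38.0 mol/h

Rachford–Rice: g(ψ) = Σ zᵢ(Kᵢ−1)/(1+ψ(Kᵢ−1)) = 0.
Feasibility: ΣzᵢKᵢ = 1.227, Σzᵢ/Kᵢ = 1.134 — both > 1, two phases present.
Iterate (Newton) starting at ψ = 0.67:
  ψ = 0.670: g = -0.0415, g' = -0.287 → ψ = 0.526
  ψ = 0.526: g = 0.0015, g' = -0.310 → ψ = 0.530
Converged at ψ = 0.530.
Then V = ψ·F = 0.5304·81 = 43.0 mol/h and L = F − V = 38.0 mol/h.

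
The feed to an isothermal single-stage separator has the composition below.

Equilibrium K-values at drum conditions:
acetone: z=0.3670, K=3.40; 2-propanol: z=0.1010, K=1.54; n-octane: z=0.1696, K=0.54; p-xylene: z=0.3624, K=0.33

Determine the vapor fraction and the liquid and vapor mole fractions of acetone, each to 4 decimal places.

Newton–Raphson from ψ = 0.32:
  ψ = 0.3200: g = 0.14414, g' = -1.0106 → ψ = 0.4626
  ψ = 0.4626: g = 0.01004, g' = -0.8931 → ψ = 0.4739
Converged at ψ = 0.4739.
Compositions from xᵢ = zᵢ/(1+ψ(Kᵢ−1)), yᵢ = Kᵢxᵢ:
  acetone: x = 0.1717, y = 0.5838
  2-propanol: x = 0.0804, y = 0.1238
  n-octane: x = 0.2169, y = 0.1171
  p-xylene: x = 0.5310, y = 0.1752

ψ = 0.4739, x_acetone = 0.1717, y_acetone = 0.5838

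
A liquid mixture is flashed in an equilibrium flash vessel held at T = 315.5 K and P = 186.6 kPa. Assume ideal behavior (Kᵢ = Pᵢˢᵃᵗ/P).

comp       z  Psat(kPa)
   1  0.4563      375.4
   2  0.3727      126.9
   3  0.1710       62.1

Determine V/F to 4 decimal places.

V/F = 0.4847

Raoult's law: Kᵢ = Pᵢˢᵃᵗ/P = Pᵢˢᵃᵗ/186.6.
  K_1 = 375.4/186.6 = 2.011790, K_2 = 126.9/186.6 = 0.680064, K_3 = 62.1/186.6 = 0.332797
Material balance + equilibrium reduce to Σ zᵢ(Kᵢ−1)/(1+V/F(Kᵢ−1)) = 0.
Check two-phase: ΣzᵢKᵢ = 1.2283 > 1 and Σzᵢ/Kᵢ = 1.2887 > 1, so g(0) = 0.2283 > 0 and g(1) = -0.2887 < 0.
Newton iteration, V/F⁰ = 0.5:
  V/F = 0.5000: g = -0.00657, g' = -0.4315 → V/F = 0.4848
  V/F = 0.4848: g = -0.00001, g' = -0.4300 → V/F = 0.4847
Converged at V/F = 0.4847.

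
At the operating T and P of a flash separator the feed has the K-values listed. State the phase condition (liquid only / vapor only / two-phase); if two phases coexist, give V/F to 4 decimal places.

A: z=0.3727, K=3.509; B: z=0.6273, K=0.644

two-phase, V/F = 0.7969

ΣzᵢKᵢ = 1.7118; Σzᵢ/Kᵢ = 1.0803.
Both exceed 1, so a two-phase solution exists.
Rachford–Rice: g(ψ) = Σ zᵢ(Kᵢ−1)/(1+ψ(Kᵢ−1)) = 0.
Newton–Raphson from ψ = 0.45:
  ψ = 0.4500: g = 0.17329, g' = -0.6303 → ψ = 0.7249
  ψ = 0.7249: g = 0.03073, g' = -0.4397 → ψ = 0.7948
  ψ = 0.7948: g = 0.00086, g' = -0.4163 → ψ = 0.7969
Converged at ψ = 0.7969.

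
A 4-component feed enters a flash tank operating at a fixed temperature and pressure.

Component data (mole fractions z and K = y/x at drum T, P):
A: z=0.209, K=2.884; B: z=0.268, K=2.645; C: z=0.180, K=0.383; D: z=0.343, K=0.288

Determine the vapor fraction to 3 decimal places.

Newton iteration, ψ⁰ = 0.5:
  ψ = 0.500: g = -0.0952, g' = -0.978 → ψ = 0.403
  ψ = 0.403: g = -0.0010, g' = -0.965 → ψ = 0.402
Converged at ψ = 0.402.

ψ = 0.402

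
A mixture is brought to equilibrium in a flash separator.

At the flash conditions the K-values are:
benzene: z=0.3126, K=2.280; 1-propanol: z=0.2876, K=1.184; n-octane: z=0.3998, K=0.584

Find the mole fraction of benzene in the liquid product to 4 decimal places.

x_benzene = 0.1563

Material balance + equilibrium reduce to Σ zᵢ(Kᵢ−1)/(1+β(Kᵢ−1)) = 0.
Check two-phase: ΣzᵢKᵢ = 1.2867 > 1 and Σzᵢ/Kᵢ = 1.0646 > 1, so g(0) = 0.2867 > 0 and g(1) = -0.0646 < 0.
Newton–Raphson from β = 0.46:
  β = 0.4600: g = 0.09496, g' = -0.3170 → β = 0.7596
  β = 0.7596: g = 0.00616, g' = -0.2870 → β = 0.7810
Converged at β = 0.7810.
Compositions from xᵢ = zᵢ/(1+β(Kᵢ−1)), yᵢ = Kᵢxᵢ:
  benzene: x = 0.1563, y = 0.3564
  1-propanol: x = 0.2515, y = 0.2977
  n-octane: x = 0.5922, y = 0.3459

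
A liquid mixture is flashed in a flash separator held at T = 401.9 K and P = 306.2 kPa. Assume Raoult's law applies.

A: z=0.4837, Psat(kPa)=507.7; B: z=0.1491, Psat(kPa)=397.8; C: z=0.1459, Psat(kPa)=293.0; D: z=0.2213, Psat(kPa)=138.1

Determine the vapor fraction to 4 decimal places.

Raoult's law: Kᵢ = Pᵢˢᵃᵗ/P = Pᵢˢᵃᵗ/306.2.
  K_A = 507.7/306.2 = 1.658067, K_B = 397.8/306.2 = 1.299151, K_C = 293.0/306.2 = 0.956891, K_D = 138.1/306.2 = 0.451012
Iterate (Newton) starting at ψ = 0.5:
  ψ = 0.5000: g = 0.10442, g' = -0.2557 → ψ = 0.9084
  ψ = 0.9084: g = -0.01460, g' = -0.3560 → ψ = 0.8674
  ψ = 0.8674: g = -0.00041, g' = -0.3367 → ψ = 0.8662
Converged at ψ = 0.8662.

ψ = 0.8662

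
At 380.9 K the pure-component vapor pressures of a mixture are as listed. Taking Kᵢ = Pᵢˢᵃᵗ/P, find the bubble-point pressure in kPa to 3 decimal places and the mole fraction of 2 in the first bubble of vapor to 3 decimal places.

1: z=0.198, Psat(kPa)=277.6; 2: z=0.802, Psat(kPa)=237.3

Pbub = 245.279 kPa, y_2 = 0.776

At the bubble point ψ → 0, so ΣzᵢKᵢ = 1 with Kᵢ = Pᵢˢᵃᵗ/P ⇒ P = ΣzᵢPᵢˢᵃᵗ.
P = 0.198·277.6 + 0.802·237.3 = 245.279 kPa
yᵢ = zᵢPᵢˢᵃᵗ/P ⇒ y_2 = 0.802·237.3/245.279 = 0.776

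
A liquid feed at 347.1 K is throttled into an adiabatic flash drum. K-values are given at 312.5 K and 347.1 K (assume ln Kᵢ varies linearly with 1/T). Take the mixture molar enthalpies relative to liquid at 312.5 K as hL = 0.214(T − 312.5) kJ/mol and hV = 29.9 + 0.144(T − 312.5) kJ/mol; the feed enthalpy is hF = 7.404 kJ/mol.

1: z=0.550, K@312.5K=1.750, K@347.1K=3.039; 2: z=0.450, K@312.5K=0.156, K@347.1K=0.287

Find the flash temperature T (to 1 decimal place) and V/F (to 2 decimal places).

T = 319.2 K, V/F = 0.20

Adiabatic flash: solve Rachford–Rice at each trial T, then check hF = ψ·hV(T) + (1−ψ)·hL(T).
  T = 312.5 K: K = (1.750, 0.156), RR gives ψ = 0.052, H_out = 1.545 kJ/mol
  T = 347.1 K: K = (3.039, 0.287), RR gives ψ = 0.551, H_out = 22.536 kJ/mol
  T = 329.8 K: K = (2.340, 0.215), RR gives ψ = 0.365, H_out = 14.167 kJ/mol
  T = 321.1 K: K = (2.030, 0.184), RR gives ψ = 0.237, H_out = 8.779 kJ/mol
  T = 316.8 K: K = (1.887, 0.170), RR gives ψ = 0.155, H_out = 5.499 kJ/mol
  T = 319.0 K: K = (1.959, 0.177), RR gives ψ = 0.199, H_out = 7.245 kJ/mol
Linear interpolation between T = 319.0 (H_out = 7.245) and T = 321.1 (H_out = 8.779) on hF = 7.404 gives T ≈ 319.2 K, at which ψ = 0.20.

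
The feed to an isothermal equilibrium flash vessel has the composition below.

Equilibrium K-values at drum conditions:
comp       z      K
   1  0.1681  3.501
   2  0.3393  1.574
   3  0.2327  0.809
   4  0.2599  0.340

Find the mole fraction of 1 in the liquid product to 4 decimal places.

x_1 = 0.0699

Material balance + equilibrium reduce to Σ zᵢ(Kᵢ−1)/(1+V/F(Kᵢ−1)) = 0.
Check two-phase: ΣzᵢKᵢ = 1.3992 > 1 and Σzᵢ/Kᵢ = 1.3156 > 1, so g(0) = 0.3992 > 0 and g(1) = -0.3156 < 0.
Newton–Raphson from V/F = 0.5:
  V/F = 0.5000: g = 0.03298, g' = -0.5377 → V/F = 0.5613
  V/F = 0.5613: g = -0.00008, g' = -0.5422 → V/F = 0.5612
Converged at V/F = 0.5612.
Compositions from xᵢ = zᵢ/(1+V/F(Kᵢ−1)), yᵢ = Kᵢxᵢ:
  1: x = 0.0699, y = 0.2449
  2: x = 0.2566, y = 0.4039
  3: x = 0.2606, y = 0.2109
  4: x = 0.4128, y = 0.1403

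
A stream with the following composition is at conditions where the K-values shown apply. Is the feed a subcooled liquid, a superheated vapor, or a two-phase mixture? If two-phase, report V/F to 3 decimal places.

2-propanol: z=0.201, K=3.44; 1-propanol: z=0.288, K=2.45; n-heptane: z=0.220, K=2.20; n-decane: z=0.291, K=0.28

two-phase, V/F = 0.800

ΣzᵢKᵢ = 1.963; Σzᵢ/Kᵢ = 1.315.
Both exceed 1, so a two-phase solution exists.
Material balance + equilibrium reduce to Σ zᵢ(Kᵢ−1)/(1+ψ(Kᵢ−1)) = 0.
Newton–Raphson from ψ = 0.5:
  ψ = 0.500: g = 0.3006, g' = -0.938 → ψ = 0.820
  ψ = 0.820: g = -0.0247, g' = -1.240 → ψ = 0.800
Converged at ψ = 0.800.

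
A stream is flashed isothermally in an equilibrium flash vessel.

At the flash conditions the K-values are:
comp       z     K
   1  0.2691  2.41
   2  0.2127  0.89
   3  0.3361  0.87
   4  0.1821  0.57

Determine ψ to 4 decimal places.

ψ = 0.7259

Material balance + equilibrium reduce to Σ zᵢ(Kᵢ−1)/(1+ψ(Kᵢ−1)) = 0.
g(0) = ΣzᵢKᵢ − 1 = 0.2340 and g(1) = 1 − Σzᵢ/Kᵢ = -0.0564, so a root lies in (0, 1).
Newton iteration, ψ⁰ = 0.46:
  ψ = 0.4600: g = 0.06143, g' = -0.2584 → ψ = 0.6977
  ψ = 0.6977: g = 0.00602, g' = -0.2146 → ψ = 0.7257
  ψ = 0.7257: g = 0.00004, g' = -0.2118 → ψ = 0.7259
Converged at ψ = 0.7259.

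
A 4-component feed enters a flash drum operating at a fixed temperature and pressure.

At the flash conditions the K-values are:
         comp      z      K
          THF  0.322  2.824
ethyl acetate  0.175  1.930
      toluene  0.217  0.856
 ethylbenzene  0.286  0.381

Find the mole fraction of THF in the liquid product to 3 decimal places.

x_THF = 0.140

Material balance + equilibrium reduce to Σ zᵢ(Kᵢ−1)/(1+V/F(Kᵢ−1)) = 0.
g(0) = ΣzᵢKᵢ − 1 = 0.542 and g(1) = 1 − Σzᵢ/Kᵢ = -0.209, so a root lies in (0, 1).
Iterate (Newton) starting at V/F = 0.5:
  V/F = 0.500: g = 0.1282, g' = -0.599 → V/F = 0.714
  V/F = 0.714: g = 0.0007, g' = -0.614 → V/F = 0.715
Converged at V/F = 0.715.
Compositions from xᵢ = zᵢ/(1+V/F(Kᵢ−1)), yᵢ = Kᵢxᵢ:
  THF: x = 0.140, y = 0.395
  ethyl acetate: x = 0.105, y = 0.203
  toluene: x = 0.242, y = 0.207
  ethylbenzene: x = 0.513, y = 0.196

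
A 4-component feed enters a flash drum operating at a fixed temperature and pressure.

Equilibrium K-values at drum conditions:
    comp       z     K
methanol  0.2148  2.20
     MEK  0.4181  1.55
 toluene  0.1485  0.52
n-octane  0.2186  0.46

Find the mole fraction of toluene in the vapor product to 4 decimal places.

y_toluene = 0.1182

Rachford–Rice: g(V/F) = Σ zᵢ(Kᵢ−1)/(1+V/F(Kᵢ−1)) = 0.
Feasibility: ΣzᵢKᵢ = 1.2984, Σzᵢ/Kᵢ = 1.1282 — both > 1, two phases present.
Newton–Raphson from V/F = 0.37:
  V/F = 0.3700: g = 0.13538, g' = -0.3858 → V/F = 0.7209
  V/F = 0.7209: g = 0.00058, g' = -0.4047 → V/F = 0.7223
Converged at V/F = 0.7223.
Compositions from xᵢ = zᵢ/(1+V/F(Kᵢ−1)), yᵢ = Kᵢxᵢ:
  methanol: x = 0.1151, y = 0.2531
  MEK: x = 0.2992, y = 0.4638
  toluene: x = 0.2273, y = 0.1182
  n-octane: x = 0.3584, y = 0.1649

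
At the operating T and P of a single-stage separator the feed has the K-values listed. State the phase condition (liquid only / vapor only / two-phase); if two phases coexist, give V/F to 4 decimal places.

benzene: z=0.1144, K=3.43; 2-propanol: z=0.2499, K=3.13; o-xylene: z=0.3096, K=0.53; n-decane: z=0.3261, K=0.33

ΣzᵢKᵢ = 1.4463; Σzᵢ/Kᵢ = 1.6855.
Both exceed 1, so a two-phase solution exists.
Newton iteration, ψ⁰ = 0.5:
  ψ = 0.5000: g = -0.13549, g' = -0.8515 → ψ = 0.3409
  ψ = 0.3409: g = 0.00401, g' = -0.9255 → ψ = 0.3452
Converged at ψ = 0.3452.

two-phase, V/F = 0.3452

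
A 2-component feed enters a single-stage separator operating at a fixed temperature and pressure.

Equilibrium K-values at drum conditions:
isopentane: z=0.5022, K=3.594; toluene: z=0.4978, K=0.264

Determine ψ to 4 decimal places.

Newton–Raphson from ψ = 0.5:
  ψ = 0.5000: g = -0.01258, g' = -1.3156 → ψ = 0.4904
Converged at ψ = 0.4904.

ψ = 0.4904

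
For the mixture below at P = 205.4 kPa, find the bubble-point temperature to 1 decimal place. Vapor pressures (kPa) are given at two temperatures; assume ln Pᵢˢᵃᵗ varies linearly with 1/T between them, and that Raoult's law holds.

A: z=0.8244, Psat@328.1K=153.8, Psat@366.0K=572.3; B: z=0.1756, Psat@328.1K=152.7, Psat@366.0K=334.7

Bubble-point temperature: ΣzᵢPᵢˢᵃᵗ(T) = P. Interpolate ln Pᵢˢᵃᵗ = aᵢ + bᵢ/T.
  T = 328.1 K: ΣzᵢPᵢˢᵃᵗ = 153.61 kPa
  T = 366.0 K: ΣzᵢPᵢˢᵃᵗ = 530.58 kPa
  T = 347.1 K: ΣzᵢPᵢˢᵃᵗ = 294.56 kPa
  T = 337.6 K: ΣzᵢPᵢˢᵃᵗ = 214.39 kPa
  T = 332.9 K: ΣzᵢPᵢˢᵃᵗ = 182.16 kPa
  T = 335.2 K: ΣzᵢPᵢˢᵃᵗ = 197.37 kPa
  T = 336.4 K: ΣzᵢPᵢˢᵃᵗ = 205.73 kPa
Interpolating between 335.2 K and 336.4 K gives T ≈ 336.4 K.

T = 336.4 K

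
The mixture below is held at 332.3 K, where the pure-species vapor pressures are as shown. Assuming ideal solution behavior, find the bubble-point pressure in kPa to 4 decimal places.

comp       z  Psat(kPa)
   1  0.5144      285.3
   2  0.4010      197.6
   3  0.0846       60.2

Pbub = 231.0888 kPa

At the bubble point ψ → 0, so ΣzᵢKᵢ = 1 with Kᵢ = Pᵢˢᵃᵗ/P ⇒ P = ΣzᵢPᵢˢᵃᵗ.
P = 0.5144·285.3 + 0.4010·197.6 + 0.0846·60.2 = 231.0888 kPa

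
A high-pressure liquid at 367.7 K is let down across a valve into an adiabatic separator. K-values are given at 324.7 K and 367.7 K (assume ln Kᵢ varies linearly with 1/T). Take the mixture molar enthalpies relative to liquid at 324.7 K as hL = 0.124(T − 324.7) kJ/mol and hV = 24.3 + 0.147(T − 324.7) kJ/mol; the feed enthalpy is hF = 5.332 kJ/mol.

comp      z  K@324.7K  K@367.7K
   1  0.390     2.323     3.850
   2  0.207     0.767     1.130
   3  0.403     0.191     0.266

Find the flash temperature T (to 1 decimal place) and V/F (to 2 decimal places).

Adiabatic flash: solve Rachford–Rice at each trial T, then check hF = ψ·hV(T) + (1−ψ)·hL(T).
  T = 324.7 K: K = (2.323, 0.767, 0.191), RR gives ψ = 0.161, H_out = 3.924 kJ/mol
  T = 367.7 K: K = (3.850, 1.130, 0.266), RR gives ψ = 0.515, H_out = 18.357 kJ/mol
  T = 346.2 K: K = (3.038, 0.942, 0.228), RR gives ψ = 0.375, H_out = 11.968 kJ/mol
  T = 335.4 K: K = (2.666, 0.853, 0.209), RR gives ψ = 0.282, H_out = 8.249 kJ/mol
  T = 330.0 K: K = (2.490, 0.809, 0.200), RR gives ψ = 0.226, H_out = 6.169 kJ/mol
  T = 327.4 K: K = (2.407, 0.788, 0.196), RR gives ψ = 0.195, H_out = 5.097 kJ/mol
  T = 328.7 K: K = (2.448, 0.799, 0.198), RR gives ψ = 0.211, H_out = 5.639 kJ/mol
Linear interpolation between T = 327.4 (H_out = 5.097) and T = 328.7 (H_out = 5.639) on hF = 5.332 gives T ≈ 328.0 K, at which ψ = 0.20.

T = 328.0 K, V/F = 0.20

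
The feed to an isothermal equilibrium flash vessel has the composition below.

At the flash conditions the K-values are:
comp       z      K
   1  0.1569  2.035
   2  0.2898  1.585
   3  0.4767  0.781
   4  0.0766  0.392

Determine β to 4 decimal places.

Material balance + equilibrium reduce to Σ zᵢ(Kᵢ−1)/(1+β(Kᵢ−1)) = 0.
g(0) = ΣzᵢKᵢ − 1 = 0.1810 and g(1) = 1 − Σzᵢ/Kᵢ = -0.0657, so a root lies in (0, 1).
Newton–Raphson from β = 0.5:
  β = 0.5000: g = 0.05403, g' = -0.2196 → β = 0.7460
  β = 0.7460: g = -0.00035, g' = -0.2291 → β = 0.7445
Converged at β = 0.7445.

β = 0.7445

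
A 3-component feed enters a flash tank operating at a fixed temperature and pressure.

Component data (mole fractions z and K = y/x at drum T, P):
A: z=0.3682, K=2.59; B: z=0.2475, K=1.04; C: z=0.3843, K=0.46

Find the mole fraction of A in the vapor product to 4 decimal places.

y_A = 0.4862

Newton iteration, V/F⁰ = 0.64:
  V/F = 0.6400: g = -0.01730, g' = -0.4907 → V/F = 0.6047
Converged at V/F = 0.6047.
Compositions from xᵢ = zᵢ/(1+V/F(Kᵢ−1)), yᵢ = Kᵢxᵢ:
  A: x = 0.1877, y = 0.4862
  B: x = 0.2417, y = 0.2513
  C: x = 0.5706, y = 0.2625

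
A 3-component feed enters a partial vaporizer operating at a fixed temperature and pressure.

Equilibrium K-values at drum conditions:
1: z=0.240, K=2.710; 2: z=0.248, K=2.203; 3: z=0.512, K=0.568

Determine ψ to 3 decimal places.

Let ψ = V/F and solve Σ zᵢ(Kᵢ−1)/(1+ψ(Kᵢ−1)) = 0.
Feasibility: ΣzᵢKᵢ = 1.488, Σzᵢ/Kᵢ = 1.103 — both > 1, two phases present.
Newton–Raphson from ψ = 0.66:
  ψ = 0.660: g = 0.0497, g' = -0.453 → ψ = 0.770
  ψ = 0.770: g = 0.0008, g' = -0.442 → ψ = 0.771
Converged at ψ = 0.771.

ψ = 0.771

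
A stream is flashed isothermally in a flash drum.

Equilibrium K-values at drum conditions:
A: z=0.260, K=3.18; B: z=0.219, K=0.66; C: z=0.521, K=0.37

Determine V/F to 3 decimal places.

V/F = 0.136

Rachford–Rice: g(V/F) = Σ zᵢ(Kᵢ−1)/(1+V/F(Kᵢ−1)) = 0.
Check two-phase: ΣzᵢKᵢ = 1.164 > 1 and Σzᵢ/Kᵢ = 1.822 > 1, so g(0) = 0.164 > 0 and g(1) = -0.822 < 0.
Iterate (Newton) starting at V/F = 0.7:
  V/F = 0.700: g = -0.4605, g' = -0.899 → V/F = 0.188
  V/F = 0.188: g = -0.0496, g' = -0.917 → V/F = 0.134
  V/F = 0.134: g = 0.0025, g' = -1.015 → V/F = 0.136
Converged at V/F = 0.136.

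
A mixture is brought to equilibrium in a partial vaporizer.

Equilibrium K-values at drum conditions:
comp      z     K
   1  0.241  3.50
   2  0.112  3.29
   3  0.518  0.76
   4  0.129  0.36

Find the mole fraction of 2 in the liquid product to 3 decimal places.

x_2 = 0.042

Material balance + equilibrium reduce to Σ zᵢ(Kᵢ−1)/(1+ψ(Kᵢ−1)) = 0.
Check two-phase: ΣzᵢKᵢ = 1.652 > 1 and Σzᵢ/Kᵢ = 1.143 > 1, so g(0) = 0.652 > 0 and g(1) = -0.143 < 0.
Newton iteration, ψ⁰ = 0.5:
  ψ = 0.500: g = 0.1247, g' = -0.578 → ψ = 0.716
  ψ = 0.716: g = 0.0108, g' = -0.501 → ψ = 0.737
Converged at ψ = 0.737.
Compositions from xᵢ = zᵢ/(1+ψ(Kᵢ−1)), yᵢ = Kᵢxᵢ:
  1: x = 0.085, y = 0.297
  2: x = 0.042, y = 0.137
  3: x = 0.629, y = 0.478
  4: x = 0.244, y = 0.088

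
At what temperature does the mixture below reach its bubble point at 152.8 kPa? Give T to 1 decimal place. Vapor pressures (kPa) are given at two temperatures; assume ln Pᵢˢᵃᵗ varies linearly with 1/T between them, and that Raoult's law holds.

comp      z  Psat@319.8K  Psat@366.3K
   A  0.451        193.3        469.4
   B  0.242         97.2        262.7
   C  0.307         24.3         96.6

T = 331.3 K

Bubble-point temperature: ΣzᵢPᵢˢᵃᵗ(T) = P. Interpolate ln Pᵢˢᵃᵗ = aᵢ + bᵢ/T.
  T = 319.8 K: ΣzᵢPᵢˢᵃᵗ = 118.16 kPa
  T = 366.3 K: ΣzᵢPᵢˢᵃᵗ = 304.93 kPa
  T = 343.1 K: ΣzᵢPᵢˢᵃᵗ = 195.78 kPa
  T = 331.5 K: ΣzᵢPᵢˢᵃᵗ = 153.53 kPa
  T = 325.6 K: ΣzᵢPᵢˢᵃᵗ = 134.83 kPa
  T = 328.6 K: ΣzᵢPᵢˢᵃᵗ = 144.11 kPa
Interpolating between 328.6 K and 331.5 K gives T ≈ 331.3 K.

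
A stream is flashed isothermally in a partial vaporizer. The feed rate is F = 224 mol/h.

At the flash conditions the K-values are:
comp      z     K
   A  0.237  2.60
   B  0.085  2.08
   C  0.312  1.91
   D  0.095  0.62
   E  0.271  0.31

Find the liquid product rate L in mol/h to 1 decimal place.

Newton iteration, ψ⁰ = 0.5:
  ψ = 0.500: g = 0.1354, g' = -0.673 → ψ = 0.701
  ψ = 0.701: g = -0.0072, g' = -0.773 → ψ = 0.692
Converged at ψ = 0.692.
Then V = ψ·F = 0.6918·224 = 155.0 mol/h and L = F − V = 69.0 mol/h.

L = 69.0 mol/h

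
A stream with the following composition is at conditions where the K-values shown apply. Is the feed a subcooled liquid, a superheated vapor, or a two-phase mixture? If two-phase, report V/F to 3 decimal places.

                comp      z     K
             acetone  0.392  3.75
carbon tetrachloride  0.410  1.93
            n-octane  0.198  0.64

ΣzᵢKᵢ = 2.388; Σzᵢ/Kᵢ = 0.626.
Since Σzᵢ/Kᵢ < 1 the mixture is above its dew point — single vapor phase.

superheated vapor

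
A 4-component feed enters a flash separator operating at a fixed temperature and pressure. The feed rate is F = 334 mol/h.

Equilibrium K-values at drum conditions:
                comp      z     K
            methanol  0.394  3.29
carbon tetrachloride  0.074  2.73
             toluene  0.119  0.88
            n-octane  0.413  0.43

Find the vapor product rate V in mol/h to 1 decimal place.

V = 232.5 mol/h

Let β = V/F and solve Σ zᵢ(Kᵢ−1)/(1+β(Kᵢ−1)) = 0.
Check two-phase: ΣzᵢKᵢ = 1.781 > 1 and Σzᵢ/Kᵢ = 1.243 > 1, so g(0) = 0.781 > 0 and g(1) = -0.243 < 0.
Newton–Raphson from β = 0.6:
  β = 0.600: g = 0.0697, g' = -0.732 → β = 0.695
  β = 0.695: g = 0.0007, g' = -0.723 → β = 0.696
Converged at β = 0.696.
Then V = β·F = 0.6962·334 = 232.5 mol/h and L = F − V = 101.5 mol/h.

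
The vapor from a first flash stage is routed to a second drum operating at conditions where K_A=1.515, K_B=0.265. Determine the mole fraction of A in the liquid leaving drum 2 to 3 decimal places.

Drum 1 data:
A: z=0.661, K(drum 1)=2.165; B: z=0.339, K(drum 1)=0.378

Drum 1:
Rachford–Rice: g(ψ₁) = Σ zᵢ(Kᵢ−1)/(1+ψ₁(Kᵢ−1)) = 0.
Feasibility: ΣzᵢKᵢ = 1.559, Σzᵢ/Kᵢ = 1.202 — both > 1, two phases present.
Binary case is linear: z₁(K₁−1)(1+ψ₁(K₂−1)) + z₂(K₂−1)(1+ψ₁(K₁−1)) = 0
⇒ ψ₁ = [z₁(K₁−1)+z₂(K₂−1)] / [−(K₁−1)(K₂−1)] = 0.5592/0.7246 = 0.772
Drum-1 compositions:
  A: x = 0.348, y = 0.754
  B: x = 0.652, y = 0.246
Drum-2 feed = drum-1 vapor: z₂ = (0.7536, 0.2464).
Drum 2:
Newton–Raphson from ψ₂ = 0.5:
  ψ₂ = 0.500: g = 0.0223, g' = -0.459 → ψ₂ = 0.548
  ψ₂ = 0.548: g = -0.0008, g' = -0.495 → ψ₂ = 0.547
Converged at ψ₂ = 0.547.
  A: x = 0.588, y = 0.891
  B: x = 0.412, y = 0.109

x_A (drum 2) = 0.588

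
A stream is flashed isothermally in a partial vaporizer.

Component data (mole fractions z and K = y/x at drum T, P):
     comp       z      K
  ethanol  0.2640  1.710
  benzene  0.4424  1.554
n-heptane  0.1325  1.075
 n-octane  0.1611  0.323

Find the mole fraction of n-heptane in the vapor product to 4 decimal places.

Let ψ = V/F and solve Σ zᵢ(Kᵢ−1)/(1+ψ(Kᵢ−1)) = 0.
Check two-phase: ΣzᵢKᵢ = 1.3334 > 1 and Σzᵢ/Kᵢ = 1.0611 > 1, so g(0) = 0.3334 > 0 and g(1) = -0.0611 < 0.
Newton–Raphson from ψ = 0.43:
  ψ = 0.4300: g = 0.19731, g' = -0.3143 → ψ = 1.0000
  ψ = 1.0000: g = -0.06109, g' = -0.8101 → ψ = 0.9246
  ψ = 0.9246: g = -0.00706, g' = -0.6363 → ψ = 0.9135
  ψ = 0.9135: g = -0.00011, g' = -0.6166 → ψ = 0.9133
Converged at ψ = 0.9133.
Compositions from xᵢ = zᵢ/(1+ψ(Kᵢ−1)), yᵢ = Kᵢxᵢ:
  ethanol: x = 0.1601, y = 0.2739
  benzene: x = 0.2938, y = 0.4565
  n-heptane: x = 0.1240, y = 0.1333
  n-octane: x = 0.4221, y = 0.1363

y_n-heptane = 0.1333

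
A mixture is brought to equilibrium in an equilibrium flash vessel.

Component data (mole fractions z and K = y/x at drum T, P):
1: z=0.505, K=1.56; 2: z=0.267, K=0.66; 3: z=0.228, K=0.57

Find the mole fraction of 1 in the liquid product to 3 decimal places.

Rachford–Rice: g(ψ) = Σ zᵢ(Kᵢ−1)/(1+ψ(Kᵢ−1)) = 0.
g(0) = ΣzᵢKᵢ − 1 = 0.094 and g(1) = 1 − Σzᵢ/Kᵢ = -0.128, so a root lies in (0, 1).
Newton–Raphson from ψ = 0.65:
  ψ = 0.650: g = -0.0453, g' = -0.217 → ψ = 0.442
  ψ = 0.442: g = -0.0011, g' = -0.209 → ψ = 0.436
Converged at ψ = 0.436.
Compositions from xᵢ = zᵢ/(1+ψ(Kᵢ−1)), yᵢ = Kᵢxᵢ:
  1: x = 0.406, y = 0.633
  2: x = 0.314, y = 0.207
  3: x = 0.281, y = 0.160

x_1 = 0.406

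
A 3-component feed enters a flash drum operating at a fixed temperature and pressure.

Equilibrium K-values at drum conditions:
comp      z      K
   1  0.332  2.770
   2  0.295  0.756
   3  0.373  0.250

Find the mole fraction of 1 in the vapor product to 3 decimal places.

y_1 = 0.650

Material balance + equilibrium reduce to Σ zᵢ(Kᵢ−1)/(1+V/F(Kᵢ−1)) = 0.
Feasibility: ΣzᵢKᵢ = 1.236, Σzᵢ/Kᵢ = 2.002 — both > 1, two phases present.
Newton iteration, V/F⁰ = 0.5:
  V/F = 0.500: g = -0.2178, g' = -0.853 → V/F = 0.245
  V/F = 0.245: g = -0.0090, g' = -0.841 → V/F = 0.234
Converged at V/F = 0.234.
Compositions from xᵢ = zᵢ/(1+V/F(Kᵢ−1)), yᵢ = Kᵢxᵢ:
  1: x = 0.235, y = 0.650
  2: x = 0.313, y = 0.237
  3: x = 0.452, y = 0.113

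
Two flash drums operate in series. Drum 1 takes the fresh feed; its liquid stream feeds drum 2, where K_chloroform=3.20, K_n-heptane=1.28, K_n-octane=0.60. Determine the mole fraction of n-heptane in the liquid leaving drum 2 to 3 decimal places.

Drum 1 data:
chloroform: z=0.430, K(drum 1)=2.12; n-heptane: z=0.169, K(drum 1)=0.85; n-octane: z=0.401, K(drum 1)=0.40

Drum 1:
Let ψ₁ = V/F and solve Σ zᵢ(Kᵢ−1)/(1+ψ₁(Kᵢ−1)) = 0.
Feasibility: ΣzᵢKᵢ = 1.216, Σzᵢ/Kᵢ = 1.404 — both > 1, two phases present.
Newton–Raphson from ψ₁ = 0.59:
  ψ₁ = 0.590: g = -0.1103, g' = -0.546 → ψ₁ = 0.388
  ψ₁ = 0.388: g = -0.0048, g' = -0.512 → ψ₁ = 0.379
Converged at ψ₁ = 0.379.
Drum-1 compositions:
  chloroform: x = 0.302, y = 0.640
  n-heptane: x = 0.179, y = 0.152
  n-octane: x = 0.519, y = 0.208
Drum-2 feed = drum-1 liquid: z₂ = (0.3020, 0.1792, 0.5189).
Drum 2:
Rachford–Rice: g(ψ₂) = Σ zᵢ(Kᵢ−1)/(1+ψ₂(Kᵢ−1)) = 0.
Feasibility: ΣzᵢKᵢ = 1.507, Σzᵢ/Kᵢ = 1.099 — both > 1, two phases present.
Newton–Raphson from ψ₂ = 0.5:
  ψ₂ = 0.500: g = 0.1009, g' = -0.472 → ψ₂ = 0.714
  ψ₂ = 0.714: g = 0.0098, g' = -0.394 → ψ₂ = 0.739
Converged at ψ₂ = 0.739.
  chloroform: x = 0.115, y = 0.368
  n-heptane: x = 0.148, y = 0.190
  n-octane: x = 0.737, y = 0.442

x_n-heptane (drum 2) = 0.148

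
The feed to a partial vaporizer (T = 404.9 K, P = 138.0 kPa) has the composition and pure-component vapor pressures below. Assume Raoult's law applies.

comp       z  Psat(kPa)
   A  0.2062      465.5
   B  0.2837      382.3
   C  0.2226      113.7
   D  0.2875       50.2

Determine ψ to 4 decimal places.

ψ = 0.7457

Raoult's law: Kᵢ = Pᵢˢᵃᵗ/P = Pᵢˢᵃᵗ/138.0.
  K_A = 465.5/138.0 = 3.373188, K_B = 382.3/138.0 = 2.770290, K_C = 113.7/138.0 = 0.823913, K_D = 50.2/138.0 = 0.363768
Material balance + equilibrium reduce to Σ zᵢ(Kᵢ−1)/(1+ψ(Kᵢ−1)) = 0.
Feasibility: ΣzᵢKᵢ = 1.7695, Σzᵢ/Kᵢ = 1.2240 — both > 1, two phases present.
Newton iteration, ψ⁰ = 0.35:
  ψ = 0.3500: g = 0.30032, g' = -0.8859 → ψ = 0.6890
  ψ = 0.6890: g = 0.04168, g' = -0.7256 → ψ = 0.7464
  ψ = 0.7464: g = -0.00055, g' = -0.7474 → ψ = 0.7457
Converged at ψ = 0.7457.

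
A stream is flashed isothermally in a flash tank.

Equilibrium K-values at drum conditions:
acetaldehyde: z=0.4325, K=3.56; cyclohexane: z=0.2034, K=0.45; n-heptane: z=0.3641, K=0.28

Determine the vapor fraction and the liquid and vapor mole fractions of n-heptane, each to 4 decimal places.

Material balance + equilibrium reduce to Σ zᵢ(Kᵢ−1)/(1+ψ(Kᵢ−1)) = 0.
Feasibility: ΣzᵢKᵢ = 1.7332, Σzᵢ/Kᵢ = 1.8738 — both > 1, two phases present.
Newton iteration, ψ⁰ = 0.5:
  ψ = 0.5000: g = -0.07830, g' = -1.1231 → ψ = 0.4303
  ψ = 0.4303: g = 0.00048, g' = -1.1436 → ψ = 0.4307
Converged at ψ = 0.4307.
Compositions from xᵢ = zᵢ/(1+ψ(Kᵢ−1)), yᵢ = Kᵢxᵢ:
  acetaldehyde: x = 0.2057, y = 0.7323
  cyclohexane: x = 0.2665, y = 0.1199
  n-heptane: x = 0.5278, y = 0.1478

ψ = 0.4307, x_n-heptane = 0.5278, y_n-heptane = 0.1478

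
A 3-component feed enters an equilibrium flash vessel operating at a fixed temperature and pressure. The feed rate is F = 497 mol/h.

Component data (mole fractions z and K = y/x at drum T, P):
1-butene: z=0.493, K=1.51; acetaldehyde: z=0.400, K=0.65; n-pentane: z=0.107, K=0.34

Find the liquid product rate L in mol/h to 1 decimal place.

L = 405.9 mol/h

Let ψ = V/F and solve Σ zᵢ(Kᵢ−1)/(1+ψ(Kᵢ−1)) = 0.
Check two-phase: ΣzᵢKᵢ = 1.041 > 1 and Σzᵢ/Kᵢ = 1.257 > 1, so g(0) = 0.041 > 0 and g(1) = -0.257 < 0.
Iterate (Newton) starting at ψ = 0.52:
  ψ = 0.520: g = -0.0799, g' = -0.261 → ψ = 0.214
  ψ = 0.214: g = -0.0069, g' = -0.225 → ψ = 0.183
Converged at ψ = 0.183.
Then V = ψ·F = 0.1833·497 = 91.1 mol/h and L = F − V = 405.9 mol/h.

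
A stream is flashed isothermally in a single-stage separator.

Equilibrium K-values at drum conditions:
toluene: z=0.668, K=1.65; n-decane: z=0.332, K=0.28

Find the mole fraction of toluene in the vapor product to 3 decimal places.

y_toluene = 0.867

Binary case is linear: z₁(K₁−1)(1+β(K₂−1)) + z₂(K₂−1)(1+β(K₁−1)) = 0
⇒ β = [z₁(K₁−1)+z₂(K₂−1)] / [−(K₁−1)(K₂−1)] = 0.1952/0.4680 = 0.417
Compositions from xᵢ = zᵢ/(1+β(Kᵢ−1)), yᵢ = Kᵢxᵢ:
  toluene: x = 0.526, y = 0.867
  n-decane: x = 0.474, y = 0.133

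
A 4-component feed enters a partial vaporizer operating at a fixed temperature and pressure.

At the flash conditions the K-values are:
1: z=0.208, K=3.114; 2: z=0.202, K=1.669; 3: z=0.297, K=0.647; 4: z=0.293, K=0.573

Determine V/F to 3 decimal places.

Material balance + equilibrium reduce to Σ zᵢ(Kᵢ−1)/(1+V/F(Kᵢ−1)) = 0.
Check two-phase: ΣzᵢKᵢ = 1.345 > 1 and Σzᵢ/Kᵢ = 1.158 > 1, so g(0) = 0.345 > 0 and g(1) = -0.158 < 0.
Newton iteration, V/F⁰ = 0.5:
  V/F = 0.500: g = 0.0286, g' = -0.411 → V/F = 0.570
  V/F = 0.570: g = 0.0008, g' = -0.390 → V/F = 0.572
Converged at V/F = 0.572.

V/F = 0.572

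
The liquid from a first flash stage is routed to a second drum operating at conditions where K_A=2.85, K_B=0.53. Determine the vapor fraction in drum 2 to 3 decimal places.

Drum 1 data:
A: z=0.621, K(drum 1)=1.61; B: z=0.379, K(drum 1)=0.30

V/F (drum 2) = 0.885

Drum 1:
Binary case is linear: z₁(K₁−1)(1+ψ₁(K₂−1)) + z₂(K₂−1)(1+ψ₁(K₁−1)) = 0
⇒ ψ₁ = [z₁(K₁−1)+z₂(K₂−1)] / [−(K₁−1)(K₂−1)] = 0.1135/0.4270 = 0.266
Drum-1 compositions:
  A: x = 0.534, y = 0.860
  B: x = 0.466, y = 0.140
Drum-2 feed = drum-1 liquid: z₂ = (0.5344, 0.4656).
Drum 2:
Let ψ₂ = V/F and solve Σ zᵢ(Kᵢ−1)/(1+ψ₂(Kᵢ−1)) = 0.
Feasibility: ΣzᵢKᵢ = 1.770, Σzᵢ/Kᵢ = 1.066 — both > 1, two phases present.
Newton–Raphson from ψ₂ = 0.5:
  ψ₂ = 0.500: g = 0.2274, g' = -0.669 → ψ₂ = 0.840
  ψ₂ = 0.840: g = 0.0255, g' = -0.561 → ψ₂ = 0.885
Converged at ψ₂ = 0.885.
  A: x = 0.203, y = 0.577
  B: x = 0.797, y = 0.423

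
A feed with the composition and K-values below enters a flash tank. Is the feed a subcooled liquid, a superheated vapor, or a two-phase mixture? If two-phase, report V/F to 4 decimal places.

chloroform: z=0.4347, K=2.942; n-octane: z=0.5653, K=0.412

two-phase, V/F = 0.4482

ΣzᵢKᵢ = 1.5118; Σzᵢ/Kᵢ = 1.5198.
Both exceed 1, so a two-phase solution exists.
Newton iteration, ψ⁰ = 0.68:
  ψ = 0.6800: g = -0.19006, g' = -0.8471 → ψ = 0.4556
  ψ = 0.4556: g = -0.00615, g' = -0.8261 → ψ = 0.4482
Converged at ψ = 0.4482.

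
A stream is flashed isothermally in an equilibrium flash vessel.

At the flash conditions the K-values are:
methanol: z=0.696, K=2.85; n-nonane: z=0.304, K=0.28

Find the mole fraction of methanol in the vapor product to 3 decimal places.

y_methanol = 0.798

Binary case is linear: z₁(K₁−1)(1+ψ(K₂−1)) + z₂(K₂−1)(1+ψ(K₁−1)) = 0
⇒ ψ = [z₁(K₁−1)+z₂(K₂−1)] / [−(K₁−1)(K₂−1)] = 1.0687/1.3320 = 0.802
Compositions from xᵢ = zᵢ/(1+ψ(Kᵢ−1)), yᵢ = Kᵢxᵢ:
  methanol: x = 0.280, y = 0.798
  n-nonane: x = 0.720, y = 0.202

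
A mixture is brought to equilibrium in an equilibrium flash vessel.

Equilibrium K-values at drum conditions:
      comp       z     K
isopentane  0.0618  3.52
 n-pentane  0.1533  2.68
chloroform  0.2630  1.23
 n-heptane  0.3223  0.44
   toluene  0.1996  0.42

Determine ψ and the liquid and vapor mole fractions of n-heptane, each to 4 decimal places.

Newton iteration, ψ⁰ = 0.5:
  ψ = 0.5000: g = -0.15060, g' = -0.5440 → ψ = 0.2232
  ψ = 0.2232: g = 0.00529, g' = -0.6228 → ψ = 0.2317
Converged at ψ = 0.2317.
Compositions from xᵢ = zᵢ/(1+ψ(Kᵢ−1)), yᵢ = Kᵢxᵢ:
  isopentane: x = 0.0390, y = 0.1373
  n-pentane: x = 0.1103, y = 0.2957
  chloroform: x = 0.2497, y = 0.3071
  n-heptane: x = 0.3704, y = 0.1630
  toluene: x = 0.2306, y = 0.0968

ψ = 0.2317, x_n-heptane = 0.3704, y_n-heptane = 0.1630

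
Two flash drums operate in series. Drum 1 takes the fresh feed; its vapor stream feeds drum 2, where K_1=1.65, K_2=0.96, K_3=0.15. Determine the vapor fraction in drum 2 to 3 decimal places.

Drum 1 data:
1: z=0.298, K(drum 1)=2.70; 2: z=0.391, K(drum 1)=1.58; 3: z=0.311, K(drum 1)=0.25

V/F (drum 2) = 0.421

Drum 1:
Newton iteration, ψ₁⁰ = 0.56:
  ψ₁ = 0.560: g = 0.0286, g' = -0.821 → ψ₁ = 0.595
  ψ₁ = 0.595: g = -0.0006, g' = -0.856 → ψ₁ = 0.594
Converged at ψ₁ = 0.594.
Drum-1 compositions:
  1: x = 0.148, y = 0.400
  2: x = 0.291, y = 0.459
  3: x = 0.561, y = 0.140
Drum-2 feed = drum-1 vapor: z₂ = (0.4003, 0.4595, 0.1402).
Drum 2:
Rachford–Rice: g(ψ₂) = Σ zᵢ(Kᵢ−1)/(1+ψ₂(Kᵢ−1)) = 0.
g(0) = ΣzᵢKᵢ − 1 = 0.123 and g(1) = 1 − Σzᵢ/Kᵢ = -0.656, so a root lies in (0, 1).
Newton iteration, ψ₂⁰ = 0.5:
  ψ₂ = 0.500: g = -0.0297, g' = -0.404 → ψ₂ = 0.426
  ψ₂ = 0.426: g = -0.0019, g' = -0.354 → ψ₂ = 0.421
Converged at ψ₂ = 0.421.
  1: x = 0.314, y = 0.519
  2: x = 0.467, y = 0.449
  3: x = 0.218, y = 0.033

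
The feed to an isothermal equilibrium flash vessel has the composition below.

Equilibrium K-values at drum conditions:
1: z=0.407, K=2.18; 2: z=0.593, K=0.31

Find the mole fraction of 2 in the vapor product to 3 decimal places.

Rachford–Rice: g(β) = Σ zᵢ(Kᵢ−1)/(1+β(Kᵢ−1)) = 0.
Check two-phase: ΣzᵢKᵢ = 1.071 > 1 and Σzᵢ/Kᵢ = 2.100 > 1, so g(0) = 0.071 > 0 and g(1) = -1.100 < 0.
Binary case is linear: z₁(K₁−1)(1+β(K₂−1)) + z₂(K₂−1)(1+β(K₁−1)) = 0
⇒ β = [z₁(K₁−1)+z₂(K₂−1)] / [−(K₁−1)(K₂−1)] = 0.0711/0.8142 = 0.087
Compositions from xᵢ = zᵢ/(1+β(Kᵢ−1)), yᵢ = Kᵢxᵢ:
  1: x = 0.369, y = 0.804
  2: x = 0.631, y = 0.196

y_2 = 0.196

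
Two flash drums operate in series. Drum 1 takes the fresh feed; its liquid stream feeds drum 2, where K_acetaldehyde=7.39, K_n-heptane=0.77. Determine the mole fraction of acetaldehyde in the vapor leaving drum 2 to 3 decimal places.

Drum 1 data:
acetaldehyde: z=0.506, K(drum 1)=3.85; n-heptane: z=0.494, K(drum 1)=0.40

Drum 1:
Material balance + equilibrium reduce to Σ zᵢ(Kᵢ−1)/(1+ψ₁(Kᵢ−1)) = 0.
Feasibility: ΣzᵢKᵢ = 2.146, Σzᵢ/Kᵢ = 1.366 — both > 1, two phases present.
Newton–Raphson from ψ₁ = 0.63:
  ψ₁ = 0.630: g = 0.0393, g' = -0.986 → ψ₁ = 0.670
Converged at ψ₁ = 0.670.
Drum-1 compositions:
  acetaldehyde: x = 0.174, y = 0.670
  n-heptane: x = 0.826, y = 0.330
Drum-2 feed = drum-1 liquid: z₂ = (0.1739, 0.8261).
Drum 2:
Material balance + equilibrium reduce to Σ zᵢ(Kᵢ−1)/(1+ψ₂(Kᵢ−1)) = 0.
Feasibility: ΣzᵢKᵢ = 1.921, Σzᵢ/Kᵢ = 1.096 — both > 1, two phases present.
Newton–Raphson from ψ₂ = 0.5:
  ψ₂ = 0.500: g = 0.0502, g' = -0.459 → ψ₂ = 0.609
  ψ₂ = 0.609: g = 0.0061, g' = -0.356 → ψ₂ = 0.627
Converged at ψ₂ = 0.627.
  acetaldehyde: x = 0.035, y = 0.257
  n-heptane: x = 0.965, y = 0.743

y_acetaldehyde (drum 2) = 0.257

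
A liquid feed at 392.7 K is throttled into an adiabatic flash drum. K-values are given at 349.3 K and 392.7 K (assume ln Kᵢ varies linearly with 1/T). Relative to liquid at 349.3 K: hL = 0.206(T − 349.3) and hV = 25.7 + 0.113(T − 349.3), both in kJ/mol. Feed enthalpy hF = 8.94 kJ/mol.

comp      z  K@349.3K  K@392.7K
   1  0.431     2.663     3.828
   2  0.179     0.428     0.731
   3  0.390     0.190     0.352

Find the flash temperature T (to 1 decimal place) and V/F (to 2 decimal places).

T = 356.5 K, V/F = 0.30

Adiabatic flash: solve Rachford–Rice at each trial T, then check hF = ψ·hV(T) + (1−ψ)·hL(T).
  T = 349.3 K: K = (2.663, 0.428, 0.190), RR gives ψ = 0.241, H_out = 6.203 kJ/mol
  T = 392.7 K: K = (3.828, 0.731, 0.352), RR gives ψ = 0.580, H_out = 21.498 kJ/mol
  T = 371.0 K: K = (3.227, 0.568, 0.263), RR gives ψ = 0.406, H_out = 14.094 kJ/mol
  T = 360.1 K: K = (2.939, 0.495, 0.225), RR gives ψ = 0.325, H_out = 10.254 kJ/mol
  T = 354.7 K: K = (2.800, 0.461, 0.207), RR gives ψ = 0.284, H_out = 8.269 kJ/mol
  T = 357.4 K: K = (2.869, 0.478, 0.216), RR gives ψ = 0.305, H_out = 9.270 kJ/mol
  T = 356.0 K: K = (2.833, 0.469, 0.211), RR gives ψ = 0.294, H_out = 8.754 kJ/mol
Linear interpolation between T = 356.0 (H_out = 8.754) and T = 357.4 (H_out = 9.270) on hF = 8.94 gives T ≈ 356.5 K, at which ψ = 0.30.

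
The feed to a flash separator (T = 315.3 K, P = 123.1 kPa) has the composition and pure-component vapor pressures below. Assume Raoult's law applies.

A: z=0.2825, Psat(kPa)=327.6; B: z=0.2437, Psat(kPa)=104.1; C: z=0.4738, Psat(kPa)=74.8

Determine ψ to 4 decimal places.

ψ = 0.4564

Raoult's law: Kᵢ = Pᵢˢᵃᵗ/P = Pᵢˢᵃᵗ/123.1.
  K_A = 327.6/123.1 = 2.661251, K_B = 104.1/123.1 = 0.845654, K_C = 74.8/123.1 = 0.607636
Material balance + equilibrium reduce to Σ zᵢ(Kᵢ−1)/(1+ψ(Kᵢ−1)) = 0.
Check two-phase: ΣzᵢKᵢ = 1.2458 > 1 and Σzᵢ/Kᵢ = 1.1741 > 1, so g(0) = 0.2458 > 0 and g(1) = -0.1741 < 0.
Iterate (Newton) starting at ψ = 0.5:
  ψ = 0.5000: g = -0.01567, g' = -0.3524 → ψ = 0.4555
  ψ = 0.4555: g = 0.00033, g' = -0.3675 → ψ = 0.4564
Converged at ψ = 0.4564.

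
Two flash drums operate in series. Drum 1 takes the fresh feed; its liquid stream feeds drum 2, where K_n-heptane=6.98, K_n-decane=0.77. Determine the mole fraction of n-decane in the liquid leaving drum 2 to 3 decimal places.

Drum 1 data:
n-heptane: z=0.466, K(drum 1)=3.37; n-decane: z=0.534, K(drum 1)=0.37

Drum 1:
Binary case is linear: z₁(K₁−1)(1+ψ₁(K₂−1)) + z₂(K₂−1)(1+ψ₁(K₁−1)) = 0
⇒ ψ₁ = [z₁(K₁−1)+z₂(K₂−1)] / [−(K₁−1)(K₂−1)] = 0.7680/1.4931 = 0.514
Drum-1 compositions:
  n-heptane: x = 0.210, y = 0.708
  n-decane: x = 0.790, y = 0.292
Drum-2 feed = drum-1 liquid: z₂ = (0.2100, 0.7900).
Drum 2:
Newton–Raphson from ψ₂ = 0.5:
  ψ₂ = 0.500: g = 0.1094, g' = -0.525 → ψ₂ = 0.708
  ψ₂ = 0.708: g = 0.0228, g' = -0.334 → ψ₂ = 0.777
  ψ₂ = 0.777: g = 0.0013, g' = -0.298 → ψ₂ = 0.781
Converged at ψ₂ = 0.781.
  n-heptane: x = 0.037, y = 0.259
  n-decane: x = 0.963, y = 0.741

x_n-decane (drum 2) = 0.963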